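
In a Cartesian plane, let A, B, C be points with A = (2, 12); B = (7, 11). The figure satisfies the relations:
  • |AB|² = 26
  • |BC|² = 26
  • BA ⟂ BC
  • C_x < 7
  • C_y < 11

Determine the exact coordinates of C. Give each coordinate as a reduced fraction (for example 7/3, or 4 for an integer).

1. C_x = 6  [[BA ⟂ BC ⇒ -5x+1y+24=0] ∩ [|C−(7, 11)|²=26]]
2. C_y = 6  [[BA ⟂ BC ⇒ -5x+1y+24=0] ∩ [|C−(7, 11)|²=26]]
   so C = (6, 6)

C = (6, 6)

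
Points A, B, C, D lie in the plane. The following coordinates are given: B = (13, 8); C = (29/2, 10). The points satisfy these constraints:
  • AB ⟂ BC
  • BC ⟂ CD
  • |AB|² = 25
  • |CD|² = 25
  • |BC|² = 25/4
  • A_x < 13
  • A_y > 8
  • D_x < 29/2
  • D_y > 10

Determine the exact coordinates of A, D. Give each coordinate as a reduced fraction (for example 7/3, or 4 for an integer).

1. A_x = 9  [[AB ⟂ BC ⇒ -3/2x-2y+71/2=0] ∩ [|A−(13, 8)|²=25]]
2. A_y = 11  [[AB ⟂ BC ⇒ -3/2x-2y+71/2=0] ∩ [|A−(13, 8)|²=25]]
   so A = (9, 11)
3. D_x = 21/2  [[BC ⟂ CD ⇒ 3/2x+2y-167/4=0] ∩ [|D−(29/2, 10)|²=25]]
4. D_y = 13  [[BC ⟂ CD ⇒ 3/2x+2y-167/4=0] ∩ [|D−(29/2, 10)|²=25]]
   so D = (21/2, 13)

A = (9, 11)
D = (21/2, 13)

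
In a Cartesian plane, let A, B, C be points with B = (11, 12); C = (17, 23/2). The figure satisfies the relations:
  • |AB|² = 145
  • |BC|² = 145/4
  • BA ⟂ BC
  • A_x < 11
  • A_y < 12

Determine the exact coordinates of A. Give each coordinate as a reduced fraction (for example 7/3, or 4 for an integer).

1. A_x = 10  [[BA ⟂ BC ⇒ 6x-1/2y-60=0] ∩ [|A−(11, 12)|²=145]]
2. A_y = 0  [[BA ⟂ BC ⇒ 6x-1/2y-60=0] ∩ [|A−(11, 12)|²=145]]
   so A = (10, 0)

A = (10, 0)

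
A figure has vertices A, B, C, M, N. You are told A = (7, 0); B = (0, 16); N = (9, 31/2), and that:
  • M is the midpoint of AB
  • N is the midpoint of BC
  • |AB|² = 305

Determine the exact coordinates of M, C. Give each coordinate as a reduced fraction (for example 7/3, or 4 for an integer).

M = (7/2, 8)
C = (18, 15)

1. M_x = 7/2  [2·M = A+B = (7, 0)+(0, 16)]
2. M_y = 8  [2·M = A+B = (7, 0)+(0, 16)]
   so M = (7/2, 8)
3. C_x = 18  [C = 2·N−B = 2·(9, 31/2)−(0, 16)]
4. C_y = 15  [C = 2·N−B = 2·(9, 31/2)−(0, 16)]
   so C = (18, 15)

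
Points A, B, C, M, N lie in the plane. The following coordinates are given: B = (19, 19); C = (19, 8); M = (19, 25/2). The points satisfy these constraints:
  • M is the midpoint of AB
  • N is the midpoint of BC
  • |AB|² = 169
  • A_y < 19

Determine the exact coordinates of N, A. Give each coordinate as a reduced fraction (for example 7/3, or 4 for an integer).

1. A_x = 19  [A = 2·M−B = 2·(19, 25/2)−(19, 19)]
2. A_y = 6  [A = 2·M−B = 2·(19, 25/2)−(19, 19)]
   so A = (19, 6)
3. N_x = 19  [2·N = B+C = (19, 19)+(19, 8)]
4. N_y = 27/2  [2·N = B+C = (19, 19)+(19, 8)]
   so N = (19, 27/2)

N = (19, 27/2)
A = (19, 6)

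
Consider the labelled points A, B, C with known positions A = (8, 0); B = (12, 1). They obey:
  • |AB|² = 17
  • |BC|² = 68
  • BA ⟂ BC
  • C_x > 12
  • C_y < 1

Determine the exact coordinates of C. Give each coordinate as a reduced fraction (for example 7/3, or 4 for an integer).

C = (14, -7)

1. C_x = 14  [[BA ⟂ BC ⇒ -4x-1y+49=0] ∩ [|C−(12, 1)|²=68]]
2. C_y = -7  [[BA ⟂ BC ⇒ -4x-1y+49=0] ∩ [|C−(12, 1)|²=68]]
   so C = (14, -7)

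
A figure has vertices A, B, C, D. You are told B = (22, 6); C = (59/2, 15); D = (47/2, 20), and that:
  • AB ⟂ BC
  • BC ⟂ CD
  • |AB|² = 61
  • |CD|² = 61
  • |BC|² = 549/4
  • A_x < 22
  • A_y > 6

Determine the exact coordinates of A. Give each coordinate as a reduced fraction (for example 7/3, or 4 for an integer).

A = (16, 11)

1. A_x = 16  [[AB ⟂ BC ⇒ -15/2x-9y+219=0] ∩ [|A−(22, 6)|²=61]]
2. A_y = 11  [[AB ⟂ BC ⇒ -15/2x-9y+219=0] ∩ [|A−(22, 6)|²=61]]
   so A = (16, 11)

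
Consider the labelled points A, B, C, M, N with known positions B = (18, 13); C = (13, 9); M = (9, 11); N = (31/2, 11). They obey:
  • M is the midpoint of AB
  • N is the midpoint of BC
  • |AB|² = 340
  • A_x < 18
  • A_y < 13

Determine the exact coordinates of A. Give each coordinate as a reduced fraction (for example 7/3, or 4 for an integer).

1. A_x = 0  [A = 2·M−B = 2·(9, 11)−(18, 13)]
2. A_y = 9  [A = 2·M−B = 2·(9, 11)−(18, 13)]
   so A = (0, 9)

A = (0, 9)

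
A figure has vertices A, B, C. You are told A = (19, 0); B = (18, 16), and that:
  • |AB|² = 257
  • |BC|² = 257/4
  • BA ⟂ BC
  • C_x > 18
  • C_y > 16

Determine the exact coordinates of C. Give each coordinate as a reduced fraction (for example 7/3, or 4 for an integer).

1. C_x = 26  [[BA ⟂ BC ⇒ 1x-16y+238=0] ∩ [|C−(18, 16)|²=257/4]]
2. C_y = 33/2  [[BA ⟂ BC ⇒ 1x-16y+238=0] ∩ [|C−(18, 16)|²=257/4]]
   so C = (26, 33/2)

C = (26, 33/2)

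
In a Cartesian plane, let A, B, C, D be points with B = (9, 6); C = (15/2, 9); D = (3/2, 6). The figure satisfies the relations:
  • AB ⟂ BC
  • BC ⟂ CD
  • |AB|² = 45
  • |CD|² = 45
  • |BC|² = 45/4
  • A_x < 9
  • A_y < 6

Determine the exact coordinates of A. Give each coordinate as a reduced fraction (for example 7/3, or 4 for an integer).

A = (3, 3)

1. A_x = 3  [[AB ⟂ BC ⇒ 3/2x-3y+9/2=0] ∩ [|A−(9, 6)|²=45]]
2. A_y = 3  [[AB ⟂ BC ⇒ 3/2x-3y+9/2=0] ∩ [|A−(9, 6)|²=45]]
   so A = (3, 3)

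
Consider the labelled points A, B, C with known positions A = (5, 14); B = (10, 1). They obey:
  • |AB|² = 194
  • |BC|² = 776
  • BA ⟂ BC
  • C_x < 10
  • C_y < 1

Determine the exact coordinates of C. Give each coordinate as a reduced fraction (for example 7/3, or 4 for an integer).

C = (-16, -9)

1. C_x = -16  [[BA ⟂ BC ⇒ -5x+13y+37=0] ∩ [|C−(10, 1)|²=776]]
2. C_y = -9  [[BA ⟂ BC ⇒ -5x+13y+37=0] ∩ [|C−(10, 1)|²=776]]
   so C = (-16, -9)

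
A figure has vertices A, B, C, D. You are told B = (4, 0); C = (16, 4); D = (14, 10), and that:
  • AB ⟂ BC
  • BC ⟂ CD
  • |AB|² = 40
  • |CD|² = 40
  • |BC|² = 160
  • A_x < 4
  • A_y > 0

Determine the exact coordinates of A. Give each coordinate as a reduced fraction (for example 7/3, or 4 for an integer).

1. A_x = 2  [[AB ⟂ BC ⇒ -12x-4y+48=0] ∩ [|A−(4, 0)|²=40]]
2. A_y = 6  [[AB ⟂ BC ⇒ -12x-4y+48=0] ∩ [|A−(4, 0)|²=40]]
   so A = (2, 6)

A = (2, 6)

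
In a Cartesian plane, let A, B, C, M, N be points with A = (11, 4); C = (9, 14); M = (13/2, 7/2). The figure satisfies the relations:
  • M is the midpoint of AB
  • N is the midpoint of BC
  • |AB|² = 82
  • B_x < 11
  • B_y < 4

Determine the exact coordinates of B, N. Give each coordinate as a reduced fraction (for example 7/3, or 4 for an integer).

1. B_x = 2  [B = 2·M−A = 2·(13/2, 7/2)−(11, 4)]
2. B_y = 3  [B = 2·M−A = 2·(13/2, 7/2)−(11, 4)]
   so B = (2, 3)
3. N_x = 11/2  [2·N = B+C = (2, 3)+(9, 14)]
4. N_y = 17/2  [2·N = B+C = (2, 3)+(9, 14)]
   so N = (11/2, 17/2)

B = (2, 3)
N = (11/2, 17/2)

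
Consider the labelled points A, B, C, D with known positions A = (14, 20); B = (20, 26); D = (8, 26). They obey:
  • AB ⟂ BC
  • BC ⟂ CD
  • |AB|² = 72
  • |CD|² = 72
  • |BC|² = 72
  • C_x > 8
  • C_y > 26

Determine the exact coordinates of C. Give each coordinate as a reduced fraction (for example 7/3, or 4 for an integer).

C = (14, 32)

1. C_x = 14  [[AB ⟂ BC ⇒ 6x+6y-276=0] ∩ [|C−(8, 26)|²=72]]
2. C_y = 32  [[AB ⟂ BC ⇒ 6x+6y-276=0] ∩ [|C−(8, 26)|²=72]]
   so C = (14, 32)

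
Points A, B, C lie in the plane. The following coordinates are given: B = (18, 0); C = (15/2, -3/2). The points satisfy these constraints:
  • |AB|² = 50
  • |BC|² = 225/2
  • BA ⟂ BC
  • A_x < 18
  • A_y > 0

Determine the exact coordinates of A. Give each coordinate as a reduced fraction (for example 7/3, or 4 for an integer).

A = (17, 7)

1. A_x = 17  [[BA ⟂ BC ⇒ -21/2x-3/2y+189=0] ∩ [|A−(18, 0)|²=50]]
2. A_y = 7  [[BA ⟂ BC ⇒ -21/2x-3/2y+189=0] ∩ [|A−(18, 0)|²=50]]
   so A = (17, 7)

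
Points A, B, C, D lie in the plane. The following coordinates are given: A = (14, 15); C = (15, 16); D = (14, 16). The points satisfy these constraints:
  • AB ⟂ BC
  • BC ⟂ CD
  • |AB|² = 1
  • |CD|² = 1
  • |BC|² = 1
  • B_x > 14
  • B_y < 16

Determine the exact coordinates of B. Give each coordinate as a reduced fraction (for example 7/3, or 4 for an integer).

1. B_x = 15  [[BC ⟂ CD ⇒ 1x-15=0] ∩ [|B−(14, 15)|²=1]]
2. B_y = 15  [[BC ⟂ CD ⇒ 1x-15=0] ∩ [|B−(14, 15)|²=1]]
   so B = (15, 15)

B = (15, 15)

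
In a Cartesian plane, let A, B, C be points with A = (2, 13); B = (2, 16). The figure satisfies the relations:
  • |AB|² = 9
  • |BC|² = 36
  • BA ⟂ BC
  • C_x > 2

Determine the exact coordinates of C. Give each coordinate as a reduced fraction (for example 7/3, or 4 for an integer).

C = (8, 16)

1. C_x = 8  [[BA ⟂ BC ⇒ -3y+48=0] ∩ [|C−(2, 16)|²=36]]
2. C_y = 16  [[BA ⟂ BC ⇒ -3y+48=0] ∩ [|C−(2, 16)|²=36]]
   so C = (8, 16)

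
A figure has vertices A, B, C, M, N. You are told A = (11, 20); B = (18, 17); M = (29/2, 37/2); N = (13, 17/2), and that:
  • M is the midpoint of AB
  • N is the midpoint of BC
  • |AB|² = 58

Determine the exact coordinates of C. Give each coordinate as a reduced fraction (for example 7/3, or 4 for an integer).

C = (8, 0)

1. C_x = 8  [C = 2·N−B = 2·(13, 17/2)−(18, 17)]
2. C_y = 0  [C = 2·N−B = 2·(13, 17/2)−(18, 17)]
   so C = (8, 0)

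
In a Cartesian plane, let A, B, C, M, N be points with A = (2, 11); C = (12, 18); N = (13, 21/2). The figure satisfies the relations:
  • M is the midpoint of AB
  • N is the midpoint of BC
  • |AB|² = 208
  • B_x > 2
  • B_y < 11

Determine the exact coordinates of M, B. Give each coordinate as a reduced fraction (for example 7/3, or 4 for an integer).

M = (8, 7)
B = (14, 3)

1. B_x = 14  [B = 2·N−C = 2·(13, 21/2)−(12, 18)]
2. B_y = 3  [B = 2·N−C = 2·(13, 21/2)−(12, 18)]
   so B = (14, 3)
3. M_x = 8  [2·M = A+B = (2, 11)+(14, 3)]
4. M_y = 7  [2·M = A+B = (2, 11)+(14, 3)]
   so M = (8, 7)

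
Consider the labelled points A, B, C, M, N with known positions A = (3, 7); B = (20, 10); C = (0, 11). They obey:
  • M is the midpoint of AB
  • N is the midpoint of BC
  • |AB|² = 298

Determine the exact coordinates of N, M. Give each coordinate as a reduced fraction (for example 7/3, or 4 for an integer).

N = (10, 21/2)
M = (23/2, 17/2)

1. M_x = 23/2  [2·M = A+B = (3, 7)+(20, 10)]
2. M_y = 17/2  [2·M = A+B = (3, 7)+(20, 10)]
   so M = (23/2, 17/2)
3. N_x = 10  [2·N = B+C = (20, 10)+(0, 11)]
4. N_y = 21/2  [2·N = B+C = (20, 10)+(0, 11)]
   so N = (10, 21/2)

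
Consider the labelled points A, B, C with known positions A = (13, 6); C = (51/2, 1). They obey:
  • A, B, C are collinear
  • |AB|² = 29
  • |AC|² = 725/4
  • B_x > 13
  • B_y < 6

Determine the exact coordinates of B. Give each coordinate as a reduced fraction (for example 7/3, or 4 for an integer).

B = (18, 4)

1. B_x = 18  [[A, B, C are collinear ⇒ -5x-25/2y+140=0] ∩ [|B−(13, 6)|²=29]]
2. B_y = 4  [[A, B, C are collinear ⇒ -5x-25/2y+140=0] ∩ [|B−(13, 6)|²=29]]
   so B = (18, 4)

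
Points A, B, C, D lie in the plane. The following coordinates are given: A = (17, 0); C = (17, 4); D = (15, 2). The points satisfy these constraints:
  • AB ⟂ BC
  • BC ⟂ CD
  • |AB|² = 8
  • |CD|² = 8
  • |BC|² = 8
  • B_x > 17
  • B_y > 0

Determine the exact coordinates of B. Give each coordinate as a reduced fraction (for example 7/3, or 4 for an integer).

1. B_x = 19  [[BC ⟂ CD ⇒ 2x+2y-42=0] ∩ [|B−(17, 0)|²=8]]
2. B_y = 2  [[BC ⟂ CD ⇒ 2x+2y-42=0] ∩ [|B−(17, 0)|²=8]]
   so B = (19, 2)

B = (19, 2)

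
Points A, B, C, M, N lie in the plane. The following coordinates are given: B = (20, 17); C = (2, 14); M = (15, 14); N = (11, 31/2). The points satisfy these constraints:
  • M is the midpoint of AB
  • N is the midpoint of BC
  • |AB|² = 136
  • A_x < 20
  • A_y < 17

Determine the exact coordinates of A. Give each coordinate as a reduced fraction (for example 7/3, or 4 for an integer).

A = (10, 11)

1. A_x = 10  [A = 2·M−B = 2·(15, 14)−(20, 17)]
2. A_y = 11  [A = 2·M−B = 2·(15, 14)−(20, 17)]
   so A = (10, 11)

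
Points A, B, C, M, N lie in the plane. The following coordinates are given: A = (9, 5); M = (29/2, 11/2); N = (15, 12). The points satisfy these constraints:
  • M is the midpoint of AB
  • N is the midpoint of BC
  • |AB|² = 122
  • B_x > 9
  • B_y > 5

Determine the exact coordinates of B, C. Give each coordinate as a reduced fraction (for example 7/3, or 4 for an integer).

1. B_x = 20  [B = 2·M−A = 2·(29/2, 11/2)−(9, 5)]
2. B_y = 6  [B = 2·M−A = 2·(29/2, 11/2)−(9, 5)]
   so B = (20, 6)
3. C_x = 10  [C = 2·N−B = 2·(15, 12)−(20, 6)]
4. C_y = 18  [C = 2·N−B = 2·(15, 12)−(20, 6)]
   so C = (10, 18)

B = (20, 6)
C = (10, 18)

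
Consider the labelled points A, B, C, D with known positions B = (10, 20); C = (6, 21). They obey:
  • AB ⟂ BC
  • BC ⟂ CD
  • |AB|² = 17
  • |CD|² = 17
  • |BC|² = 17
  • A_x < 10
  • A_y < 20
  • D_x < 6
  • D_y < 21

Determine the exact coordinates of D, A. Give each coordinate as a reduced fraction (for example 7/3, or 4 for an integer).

1. D_x = 5  [[BC ⟂ CD ⇒ -4x+1y+3=0] ∩ [|D−(6, 21)|²=17]]
2. D_y = 17  [[BC ⟂ CD ⇒ -4x+1y+3=0] ∩ [|D−(6, 21)|²=17]]
   so D = (5, 17)
3. A_x = 9  [[AB ⟂ BC ⇒ 4x-1y-20=0] ∩ [|A−(10, 20)|²=17]]
4. A_y = 16  [[AB ⟂ BC ⇒ 4x-1y-20=0] ∩ [|A−(10, 20)|²=17]]
   so A = (9, 16)

D = (5, 17)
A = (9, 16)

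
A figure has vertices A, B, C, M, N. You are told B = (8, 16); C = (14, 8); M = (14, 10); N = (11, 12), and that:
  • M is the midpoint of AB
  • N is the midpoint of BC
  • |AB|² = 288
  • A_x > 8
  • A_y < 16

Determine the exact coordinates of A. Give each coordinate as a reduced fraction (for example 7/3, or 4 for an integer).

1. A_x = 20  [A = 2·M−B = 2·(14, 10)−(8, 16)]
2. A_y = 4  [A = 2·M−B = 2·(14, 10)−(8, 16)]
   so A = (20, 4)

A = (20, 4)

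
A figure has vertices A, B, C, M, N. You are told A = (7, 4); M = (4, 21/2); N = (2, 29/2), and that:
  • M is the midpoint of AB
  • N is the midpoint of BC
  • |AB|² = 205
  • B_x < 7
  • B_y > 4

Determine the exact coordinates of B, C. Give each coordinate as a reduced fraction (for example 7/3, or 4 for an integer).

1. B_x = 1  [B = 2·M−A = 2·(4, 21/2)−(7, 4)]
2. B_y = 17  [B = 2·M−A = 2·(4, 21/2)−(7, 4)]
   so B = (1, 17)
3. C_x = 3  [C = 2·N−B = 2·(2, 29/2)−(1, 17)]
4. C_y = 12  [C = 2·N−B = 2·(2, 29/2)−(1, 17)]
   so C = (3, 12)

B = (1, 17)
C = (3, 12)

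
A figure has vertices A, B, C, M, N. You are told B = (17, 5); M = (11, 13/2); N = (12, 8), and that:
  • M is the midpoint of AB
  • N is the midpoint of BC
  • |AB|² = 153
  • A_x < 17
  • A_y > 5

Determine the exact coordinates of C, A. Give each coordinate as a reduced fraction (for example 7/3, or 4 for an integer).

C = (7, 11)
A = (5, 8)

1. A_x = 5  [A = 2·M−B = 2·(11, 13/2)−(17, 5)]
2. A_y = 8  [A = 2·M−B = 2·(11, 13/2)−(17, 5)]
   so A = (5, 8)
3. C_x = 7  [C = 2·N−B = 2·(12, 8)−(17, 5)]
4. C_y = 11  [C = 2·N−B = 2·(12, 8)−(17, 5)]
   so C = (7, 11)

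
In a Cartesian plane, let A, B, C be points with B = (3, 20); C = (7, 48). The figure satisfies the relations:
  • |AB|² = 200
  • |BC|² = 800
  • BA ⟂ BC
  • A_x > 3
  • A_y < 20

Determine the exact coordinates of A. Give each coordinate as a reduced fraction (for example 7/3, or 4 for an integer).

1. A_x = 17  [[BA ⟂ BC ⇒ 4x+28y-572=0] ∩ [|A−(3, 20)|²=200]]
2. A_y = 18  [[BA ⟂ BC ⇒ 4x+28y-572=0] ∩ [|A−(3, 20)|²=200]]
   so A = (17, 18)

A = (17, 18)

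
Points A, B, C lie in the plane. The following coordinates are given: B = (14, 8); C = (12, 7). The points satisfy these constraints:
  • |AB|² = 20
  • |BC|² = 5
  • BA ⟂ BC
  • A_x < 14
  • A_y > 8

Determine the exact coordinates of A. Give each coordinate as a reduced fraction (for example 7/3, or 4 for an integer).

1. A_x = 12  [[BA ⟂ BC ⇒ -2x-1y+36=0] ∩ [|A−(14, 8)|²=20]]
2. A_y = 12  [[BA ⟂ BC ⇒ -2x-1y+36=0] ∩ [|A−(14, 8)|²=20]]
   so A = (12, 12)

A = (12, 12)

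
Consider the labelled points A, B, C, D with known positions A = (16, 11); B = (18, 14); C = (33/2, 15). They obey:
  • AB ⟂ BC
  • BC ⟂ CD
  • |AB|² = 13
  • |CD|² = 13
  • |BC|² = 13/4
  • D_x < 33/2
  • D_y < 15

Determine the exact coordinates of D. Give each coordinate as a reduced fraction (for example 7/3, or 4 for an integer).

D = (29/2, 12)

1. D_x = 29/2  [[BC ⟂ CD ⇒ -3/2x+1y+39/4=0] ∩ [|D−(33/2, 15)|²=13]]
2. D_y = 12  [[BC ⟂ CD ⇒ -3/2x+1y+39/4=0] ∩ [|D−(33/2, 15)|²=13]]
   so D = (29/2, 12)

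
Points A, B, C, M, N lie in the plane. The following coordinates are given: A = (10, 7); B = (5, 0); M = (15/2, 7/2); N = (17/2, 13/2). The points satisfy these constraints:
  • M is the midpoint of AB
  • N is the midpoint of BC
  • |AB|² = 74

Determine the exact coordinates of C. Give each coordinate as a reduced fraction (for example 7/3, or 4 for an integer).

C = (12, 13)

1. C_x = 12  [C = 2·N−B = 2·(17/2, 13/2)−(5, 0)]
2. C_y = 13  [C = 2·N−B = 2·(17/2, 13/2)−(5, 0)]
   so C = (12, 13)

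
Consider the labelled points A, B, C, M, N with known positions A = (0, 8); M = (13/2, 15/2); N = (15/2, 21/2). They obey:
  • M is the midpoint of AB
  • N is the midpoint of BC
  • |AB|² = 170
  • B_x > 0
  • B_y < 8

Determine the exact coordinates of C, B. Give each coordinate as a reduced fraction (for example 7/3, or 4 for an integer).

C = (2, 14)
B = (13, 7)

1. B_x = 13  [B = 2·M−A = 2·(13/2, 15/2)−(0, 8)]
2. B_y = 7  [B = 2·M−A = 2·(13/2, 15/2)−(0, 8)]
   so B = (13, 7)
3. C_x = 2  [C = 2·N−B = 2·(15/2, 21/2)−(13, 7)]
4. C_y = 14  [C = 2·N−B = 2·(15/2, 21/2)−(13, 7)]
   so C = (2, 14)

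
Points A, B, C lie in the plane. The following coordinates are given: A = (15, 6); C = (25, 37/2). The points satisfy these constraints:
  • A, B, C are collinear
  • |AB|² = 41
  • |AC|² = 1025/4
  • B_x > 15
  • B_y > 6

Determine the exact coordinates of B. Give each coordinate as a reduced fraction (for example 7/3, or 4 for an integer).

B = (19, 11)

1. B_x = 19  [[A, B, C are collinear ⇒ 25/2x-10y-255/2=0] ∩ [|B−(15, 6)|²=41]]
2. B_y = 11  [[A, B, C are collinear ⇒ 25/2x-10y-255/2=0] ∩ [|B−(15, 6)|²=41]]
   so B = (19, 11)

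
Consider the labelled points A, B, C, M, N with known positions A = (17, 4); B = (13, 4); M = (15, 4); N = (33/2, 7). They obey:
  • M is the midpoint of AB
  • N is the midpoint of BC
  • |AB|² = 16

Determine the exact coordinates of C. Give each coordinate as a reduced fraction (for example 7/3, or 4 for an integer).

C = (20, 10)

1. C_x = 20  [C = 2·N−B = 2·(33/2, 7)−(13, 4)]
2. C_y = 10  [C = 2·N−B = 2·(33/2, 7)−(13, 4)]
   so C = (20, 10)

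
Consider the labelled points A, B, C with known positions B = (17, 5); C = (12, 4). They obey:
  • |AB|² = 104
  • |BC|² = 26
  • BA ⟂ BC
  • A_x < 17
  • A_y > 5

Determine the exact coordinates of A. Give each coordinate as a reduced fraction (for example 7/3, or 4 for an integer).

1. A_x = 15  [[BA ⟂ BC ⇒ -5x-1y+90=0] ∩ [|A−(17, 5)|²=104]]
2. A_y = 15  [[BA ⟂ BC ⇒ -5x-1y+90=0] ∩ [|A−(17, 5)|²=104]]
   so A = (15, 15)

A = (15, 15)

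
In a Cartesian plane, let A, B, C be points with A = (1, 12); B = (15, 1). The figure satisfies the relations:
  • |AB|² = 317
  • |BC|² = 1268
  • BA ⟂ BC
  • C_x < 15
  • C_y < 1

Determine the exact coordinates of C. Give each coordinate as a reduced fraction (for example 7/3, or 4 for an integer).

1. C_x = -7  [[BA ⟂ BC ⇒ -14x+11y+199=0] ∩ [|C−(15, 1)|²=1268]]
2. C_y = -27  [[BA ⟂ BC ⇒ -14x+11y+199=0] ∩ [|C−(15, 1)|²=1268]]
   so C = (-7, -27)

C = (-7, -27)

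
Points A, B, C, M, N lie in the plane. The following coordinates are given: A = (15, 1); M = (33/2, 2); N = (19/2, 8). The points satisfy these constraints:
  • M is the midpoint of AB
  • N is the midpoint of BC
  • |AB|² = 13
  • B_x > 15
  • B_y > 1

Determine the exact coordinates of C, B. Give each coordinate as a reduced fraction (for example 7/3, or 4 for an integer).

1. B_x = 18  [B = 2·M−A = 2·(33/2, 2)−(15, 1)]
2. B_y = 3  [B = 2·M−A = 2·(33/2, 2)−(15, 1)]
   so B = (18, 3)
3. C_x = 1  [C = 2·N−B = 2·(19/2, 8)−(18, 3)]
4. C_y = 13  [C = 2·N−B = 2·(19/2, 8)−(18, 3)]
   so C = (1, 13)

C = (1, 13)
B = (18, 3)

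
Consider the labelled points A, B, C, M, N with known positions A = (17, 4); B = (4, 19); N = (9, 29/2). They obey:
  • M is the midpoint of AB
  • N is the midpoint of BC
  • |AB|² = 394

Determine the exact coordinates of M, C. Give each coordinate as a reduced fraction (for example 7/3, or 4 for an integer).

M = (21/2, 23/2)
C = (14, 10)

1. M_x = 21/2  [2·M = A+B = (17, 4)+(4, 19)]
2. M_y = 23/2  [2·M = A+B = (17, 4)+(4, 19)]
   so M = (21/2, 23/2)
3. C_x = 14  [C = 2·N−B = 2·(9, 29/2)−(4, 19)]
4. C_y = 10  [C = 2·N−B = 2·(9, 29/2)−(4, 19)]
   so C = (14, 10)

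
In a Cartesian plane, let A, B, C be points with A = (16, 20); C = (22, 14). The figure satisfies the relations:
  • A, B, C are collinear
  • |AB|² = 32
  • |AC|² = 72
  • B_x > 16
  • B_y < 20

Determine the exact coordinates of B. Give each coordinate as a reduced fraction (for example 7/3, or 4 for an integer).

B = (20, 16)

1. B_x = 20  [[A, B, C are collinear ⇒ -6x-6y+216=0] ∩ [|B−(16, 20)|²=32]]
2. B_y = 16  [[A, B, C are collinear ⇒ -6x-6y+216=0] ∩ [|B−(16, 20)|²=32]]
   so B = (20, 16)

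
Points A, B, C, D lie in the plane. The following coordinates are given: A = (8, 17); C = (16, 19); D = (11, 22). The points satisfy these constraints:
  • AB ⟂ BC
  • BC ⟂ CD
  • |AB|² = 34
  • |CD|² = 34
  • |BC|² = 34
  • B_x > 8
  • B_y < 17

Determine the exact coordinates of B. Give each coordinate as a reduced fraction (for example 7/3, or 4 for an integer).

B = (13, 14)

1. B_x = 13  [[BC ⟂ CD ⇒ 5x-3y-23=0] ∩ [|B−(8, 17)|²=34]]
2. B_y = 14  [[BC ⟂ CD ⇒ 5x-3y-23=0] ∩ [|B−(8, 17)|²=34]]
   so B = (13, 14)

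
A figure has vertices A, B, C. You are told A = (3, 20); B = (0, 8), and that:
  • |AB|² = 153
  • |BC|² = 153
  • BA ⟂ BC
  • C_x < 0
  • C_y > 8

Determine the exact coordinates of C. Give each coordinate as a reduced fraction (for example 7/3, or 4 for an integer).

1. C_x = -12  [[BA ⟂ BC ⇒ 3x+12y-96=0] ∩ [|C−(0, 8)|²=153]]
2. C_y = 11  [[BA ⟂ BC ⇒ 3x+12y-96=0] ∩ [|C−(0, 8)|²=153]]
   so C = (-12, 11)

C = (-12, 11)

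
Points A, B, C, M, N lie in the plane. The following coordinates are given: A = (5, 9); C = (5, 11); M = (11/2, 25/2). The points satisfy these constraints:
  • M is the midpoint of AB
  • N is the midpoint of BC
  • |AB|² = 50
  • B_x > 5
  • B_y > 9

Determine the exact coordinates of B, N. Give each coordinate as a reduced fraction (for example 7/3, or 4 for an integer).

B = (6, 16)
N = (11/2, 27/2)

1. B_x = 6  [B = 2·M−A = 2·(11/2, 25/2)−(5, 9)]
2. B_y = 16  [B = 2·M−A = 2·(11/2, 25/2)−(5, 9)]
   so B = (6, 16)
3. N_x = 11/2  [2·N = B+C = (6, 16)+(5, 11)]
4. N_y = 27/2  [2·N = B+C = (6, 16)+(5, 11)]
   so N = (11/2, 27/2)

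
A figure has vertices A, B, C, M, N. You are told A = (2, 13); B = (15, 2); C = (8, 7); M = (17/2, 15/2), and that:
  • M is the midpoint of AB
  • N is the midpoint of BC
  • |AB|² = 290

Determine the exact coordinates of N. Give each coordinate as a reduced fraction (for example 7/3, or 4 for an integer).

N = (23/2, 9/2)

1. N_x = 23/2  [2·N = B+C = (15, 2)+(8, 7)]
2. N_y = 9/2  [2·N = B+C = (15, 2)+(8, 7)]
   so N = (23/2, 9/2)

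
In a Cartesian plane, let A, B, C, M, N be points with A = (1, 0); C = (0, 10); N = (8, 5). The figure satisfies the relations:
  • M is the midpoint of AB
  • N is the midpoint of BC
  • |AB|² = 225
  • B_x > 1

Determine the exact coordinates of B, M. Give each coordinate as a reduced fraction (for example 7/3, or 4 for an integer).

B = (16, 0)
M = (17/2, 0)

1. B_x = 16  [B = 2·N−C = 2·(8, 5)−(0, 10)]
2. B_y = 0  [B = 2·N−C = 2·(8, 5)−(0, 10)]
   so B = (16, 0)
3. M_x = 17/2  [2·M = A+B = (1, 0)+(16, 0)]
4. M_y = 0  [2·M = A+B = (1, 0)+(16, 0)]
   so M = (17/2, 0)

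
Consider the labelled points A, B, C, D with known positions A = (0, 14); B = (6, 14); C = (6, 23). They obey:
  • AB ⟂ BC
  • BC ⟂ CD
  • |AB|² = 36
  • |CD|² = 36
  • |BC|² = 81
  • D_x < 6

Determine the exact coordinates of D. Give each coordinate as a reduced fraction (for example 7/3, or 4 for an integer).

1. D_x = 0  [[BC ⟂ CD ⇒ 9y-207=0] ∩ [|D−(6, 23)|²=36]]
2. D_y = 23  [[BC ⟂ CD ⇒ 9y-207=0] ∩ [|D−(6, 23)|²=36]]
   so D = (0, 23)

D = (0, 23)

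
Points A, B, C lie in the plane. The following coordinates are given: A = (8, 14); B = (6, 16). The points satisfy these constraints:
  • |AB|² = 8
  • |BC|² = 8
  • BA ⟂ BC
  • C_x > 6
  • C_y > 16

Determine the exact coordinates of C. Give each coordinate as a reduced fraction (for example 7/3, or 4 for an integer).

C = (8, 18)

1. C_x = 8  [[BA ⟂ BC ⇒ 2x-2y+20=0] ∩ [|C−(6, 16)|²=8]]
2. C_y = 18  [[BA ⟂ BC ⇒ 2x-2y+20=0] ∩ [|C−(6, 16)|²=8]]
   so C = (8, 18)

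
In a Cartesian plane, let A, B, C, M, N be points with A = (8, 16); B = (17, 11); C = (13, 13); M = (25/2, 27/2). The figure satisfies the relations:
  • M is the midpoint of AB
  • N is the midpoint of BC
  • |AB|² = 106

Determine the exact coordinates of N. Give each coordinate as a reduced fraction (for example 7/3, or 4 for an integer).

N = (15, 12)

1. N_x = 15  [2·N = B+C = (17, 11)+(13, 13)]
2. N_y = 12  [2·N = B+C = (17, 11)+(13, 13)]
   so N = (15, 12)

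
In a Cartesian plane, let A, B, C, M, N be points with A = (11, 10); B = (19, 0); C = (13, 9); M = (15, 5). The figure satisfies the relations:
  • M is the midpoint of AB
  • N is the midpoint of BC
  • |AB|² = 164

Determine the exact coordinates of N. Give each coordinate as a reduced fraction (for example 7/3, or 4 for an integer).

1. N_x = 16  [2·N = B+C = (19, 0)+(13, 9)]
2. N_y = 9/2  [2·N = B+C = (19, 0)+(13, 9)]
   so N = (16, 9/2)

N = (16, 9/2)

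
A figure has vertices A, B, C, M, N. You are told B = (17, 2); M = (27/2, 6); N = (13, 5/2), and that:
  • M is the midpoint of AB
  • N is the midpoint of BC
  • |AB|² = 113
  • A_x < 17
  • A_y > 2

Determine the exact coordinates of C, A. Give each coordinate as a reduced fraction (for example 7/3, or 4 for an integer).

C = (9, 3)
A = (10, 10)

1. A_x = 10  [A = 2·M−B = 2·(27/2, 6)−(17, 2)]
2. A_y = 10  [A = 2·M−B = 2·(27/2, 6)−(17, 2)]
   so A = (10, 10)
3. C_x = 9  [C = 2·N−B = 2·(13, 5/2)−(17, 2)]
4. C_y = 3  [C = 2·N−B = 2·(13, 5/2)−(17, 2)]
   so C = (9, 3)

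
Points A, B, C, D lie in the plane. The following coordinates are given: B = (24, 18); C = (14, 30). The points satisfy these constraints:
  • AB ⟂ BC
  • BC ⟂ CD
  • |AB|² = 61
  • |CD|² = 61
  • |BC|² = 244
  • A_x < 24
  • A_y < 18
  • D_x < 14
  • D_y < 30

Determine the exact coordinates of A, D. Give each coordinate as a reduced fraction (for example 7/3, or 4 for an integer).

A = (18, 13)
D = (8, 25)

1. A_x = 18  [[AB ⟂ BC ⇒ 10x-12y-24=0] ∩ [|A−(24, 18)|²=61]]
2. A_y = 13  [[AB ⟂ BC ⇒ 10x-12y-24=0] ∩ [|A−(24, 18)|²=61]]
   so A = (18, 13)
3. D_x = 8  [[BC ⟂ CD ⇒ -10x+12y-220=0] ∩ [|D−(14, 30)|²=61]]
4. D_y = 25  [[BC ⟂ CD ⇒ -10x+12y-220=0] ∩ [|D−(14, 30)|²=61]]
   so D = (8, 25)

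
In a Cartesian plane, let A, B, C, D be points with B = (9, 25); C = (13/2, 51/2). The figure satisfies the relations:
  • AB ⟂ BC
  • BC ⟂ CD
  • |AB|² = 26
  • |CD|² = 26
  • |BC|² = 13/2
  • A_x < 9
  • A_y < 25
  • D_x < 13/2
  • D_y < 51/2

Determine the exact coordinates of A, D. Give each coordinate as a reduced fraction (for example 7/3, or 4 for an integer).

1. A_x = 8  [[AB ⟂ BC ⇒ 5/2x-1/2y-10=0] ∩ [|A−(9, 25)|²=26]]
2. A_y = 20  [[AB ⟂ BC ⇒ 5/2x-1/2y-10=0] ∩ [|A−(9, 25)|²=26]]
   so A = (8, 20)
3. D_x = 11/2  [[BC ⟂ CD ⇒ -5/2x+1/2y+7/2=0] ∩ [|D−(13/2, 51/2)|²=26]]
4. D_y = 41/2  [[BC ⟂ CD ⇒ -5/2x+1/2y+7/2=0] ∩ [|D−(13/2, 51/2)|²=26]]
   so D = (11/2, 41/2)

A = (8, 20)
D = (11/2, 41/2)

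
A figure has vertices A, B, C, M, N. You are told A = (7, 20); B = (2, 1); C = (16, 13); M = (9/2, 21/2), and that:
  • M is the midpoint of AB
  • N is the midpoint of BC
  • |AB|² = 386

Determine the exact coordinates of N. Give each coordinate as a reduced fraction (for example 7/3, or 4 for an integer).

N = (9, 7)

1. N_x = 9  [2·N = B+C = (2, 1)+(16, 13)]
2. N_y = 7  [2·N = B+C = (2, 1)+(16, 13)]
   so N = (9, 7)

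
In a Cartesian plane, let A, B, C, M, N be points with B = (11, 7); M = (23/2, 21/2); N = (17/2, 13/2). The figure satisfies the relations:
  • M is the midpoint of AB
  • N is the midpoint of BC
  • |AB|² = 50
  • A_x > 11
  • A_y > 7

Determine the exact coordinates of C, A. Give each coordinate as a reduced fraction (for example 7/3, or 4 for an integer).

1. A_x = 12  [A = 2·M−B = 2·(23/2, 21/2)−(11, 7)]
2. A_y = 14  [A = 2·M−B = 2·(23/2, 21/2)−(11, 7)]
   so A = (12, 14)
3. C_x = 6  [C = 2·N−B = 2·(17/2, 13/2)−(11, 7)]
4. C_y = 6  [C = 2·N−B = 2·(17/2, 13/2)−(11, 7)]
   so C = (6, 6)

C = (6, 6)
A = (12, 14)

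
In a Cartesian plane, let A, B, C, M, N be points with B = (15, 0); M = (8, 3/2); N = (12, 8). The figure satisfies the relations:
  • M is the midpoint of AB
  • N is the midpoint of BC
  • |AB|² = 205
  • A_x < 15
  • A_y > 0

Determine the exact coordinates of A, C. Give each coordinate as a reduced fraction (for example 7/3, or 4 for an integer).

A = (1, 3)
C = (9, 16)

1. A_x = 1  [A = 2·M−B = 2·(8, 3/2)−(15, 0)]
2. A_y = 3  [A = 2·M−B = 2·(8, 3/2)−(15, 0)]
   so A = (1, 3)
3. C_x = 9  [C = 2·N−B = 2·(12, 8)−(15, 0)]
4. C_y = 16  [C = 2·N−B = 2·(12, 8)−(15, 0)]
   so C = (9, 16)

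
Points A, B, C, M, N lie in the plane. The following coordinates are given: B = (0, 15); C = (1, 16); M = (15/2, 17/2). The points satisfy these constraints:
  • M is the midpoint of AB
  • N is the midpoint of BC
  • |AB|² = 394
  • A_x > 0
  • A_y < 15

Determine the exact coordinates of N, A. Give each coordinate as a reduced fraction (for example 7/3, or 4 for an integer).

1. A_x = 15  [A = 2·M−B = 2·(15/2, 17/2)−(0, 15)]
2. A_y = 2  [A = 2·M−B = 2·(15/2, 17/2)−(0, 15)]
   so A = (15, 2)
3. N_x = 1/2  [2·N = B+C = (0, 15)+(1, 16)]
4. N_y = 31/2  [2·N = B+C = (0, 15)+(1, 16)]
   so N = (1/2, 31/2)

N = (1/2, 31/2)
A = (15, 2)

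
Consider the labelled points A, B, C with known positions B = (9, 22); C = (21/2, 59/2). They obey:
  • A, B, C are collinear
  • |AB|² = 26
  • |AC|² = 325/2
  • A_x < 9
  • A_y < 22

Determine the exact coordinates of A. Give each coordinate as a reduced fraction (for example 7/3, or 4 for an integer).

A = (8, 17)

1. A_x = 8  [[A, B, C are collinear ⇒ -15/2x+3/2y+69/2=0] ∩ [|A−(9, 22)|²=26]]
2. A_y = 17  [[A, B, C are collinear ⇒ -15/2x+3/2y+69/2=0] ∩ [|A−(9, 22)|²=26]]
   so A = (8, 17)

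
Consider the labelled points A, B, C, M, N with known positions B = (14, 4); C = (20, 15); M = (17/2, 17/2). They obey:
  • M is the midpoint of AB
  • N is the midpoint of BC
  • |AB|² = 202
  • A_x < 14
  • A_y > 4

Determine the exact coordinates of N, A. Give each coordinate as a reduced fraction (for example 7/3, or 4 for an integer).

1. A_x = 3  [A = 2·M−B = 2·(17/2, 17/2)−(14, 4)]
2. A_y = 13  [A = 2·M−B = 2·(17/2, 17/2)−(14, 4)]
   so A = (3, 13)
3. N_x = 17  [2·N = B+C = (14, 4)+(20, 15)]
4. N_y = 19/2  [2·N = B+C = (14, 4)+(20, 15)]
   so N = (17, 19/2)

N = (17, 19/2)
A = (3, 13)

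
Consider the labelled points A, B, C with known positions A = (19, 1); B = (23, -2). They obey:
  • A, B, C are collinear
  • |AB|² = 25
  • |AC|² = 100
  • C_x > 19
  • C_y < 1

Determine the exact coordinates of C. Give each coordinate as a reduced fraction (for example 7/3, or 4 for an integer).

1. C_x = 27  [[A, B, C are collinear ⇒ 3x+4y-61=0] ∩ [|C−(19, 1)|²=100]]
2. C_y = -5  [[A, B, C are collinear ⇒ 3x+4y-61=0] ∩ [|C−(19, 1)|²=100]]
   so C = (27, -5)

C = (27, -5)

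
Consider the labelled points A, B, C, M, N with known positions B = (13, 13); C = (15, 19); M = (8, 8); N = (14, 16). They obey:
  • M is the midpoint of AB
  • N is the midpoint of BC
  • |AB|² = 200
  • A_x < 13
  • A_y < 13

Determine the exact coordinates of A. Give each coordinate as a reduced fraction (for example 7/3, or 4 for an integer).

A = (3, 3)

1. A_x = 3  [A = 2·M−B = 2·(8, 8)−(13, 13)]
2. A_y = 3  [A = 2·M−B = 2·(8, 8)−(13, 13)]
   so A = (3, 3)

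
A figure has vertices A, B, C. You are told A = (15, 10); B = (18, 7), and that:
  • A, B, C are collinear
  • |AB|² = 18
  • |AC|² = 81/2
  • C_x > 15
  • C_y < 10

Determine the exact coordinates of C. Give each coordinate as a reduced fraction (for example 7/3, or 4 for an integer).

C = (39/2, 11/2)

1. C_x = 39/2  [[A, B, C are collinear ⇒ 3x+3y-75=0] ∩ [|C−(15, 10)|²=81/2]]
2. C_y = 11/2  [[A, B, C are collinear ⇒ 3x+3y-75=0] ∩ [|C−(15, 10)|²=81/2]]
   so C = (39/2, 11/2)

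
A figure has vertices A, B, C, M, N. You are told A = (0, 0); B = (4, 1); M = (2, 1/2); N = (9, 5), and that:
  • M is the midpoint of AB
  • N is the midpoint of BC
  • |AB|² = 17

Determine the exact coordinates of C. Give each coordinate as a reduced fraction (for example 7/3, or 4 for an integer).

C = (14, 9)

1. C_x = 14  [C = 2·N−B = 2·(9, 5)−(4, 1)]
2. C_y = 9  [C = 2·N−B = 2·(9, 5)−(4, 1)]
   so C = (14, 9)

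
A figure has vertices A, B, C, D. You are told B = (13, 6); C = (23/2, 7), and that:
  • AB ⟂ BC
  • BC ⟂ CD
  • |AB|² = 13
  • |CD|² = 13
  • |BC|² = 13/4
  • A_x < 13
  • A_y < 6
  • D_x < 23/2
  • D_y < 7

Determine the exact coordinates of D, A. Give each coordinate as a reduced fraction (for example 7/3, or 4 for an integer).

1. D_x = 19/2  [[BC ⟂ CD ⇒ -3/2x+1y+41/4=0] ∩ [|D−(23/2, 7)|²=13]]
2. D_y = 4  [[BC ⟂ CD ⇒ -3/2x+1y+41/4=0] ∩ [|D−(23/2, 7)|²=13]]
   so D = (19/2, 4)
3. A_x = 11  [[AB ⟂ BC ⇒ 3/2x-1y-27/2=0] ∩ [|A−(13, 6)|²=13]]
4. A_y = 3  [[AB ⟂ BC ⇒ 3/2x-1y-27/2=0] ∩ [|A−(13, 6)|²=13]]
   so A = (11, 3)

D = (19/2, 4)
A = (11, 3)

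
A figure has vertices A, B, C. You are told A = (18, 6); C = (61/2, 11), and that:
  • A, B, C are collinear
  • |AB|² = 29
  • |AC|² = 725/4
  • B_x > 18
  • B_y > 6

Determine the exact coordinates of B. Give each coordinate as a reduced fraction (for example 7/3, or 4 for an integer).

1. B_x = 23  [[A, B, C are collinear ⇒ 5x-25/2y-15=0] ∩ [|B−(18, 6)|²=29]]
2. B_y = 8  [[A, B, C are collinear ⇒ 5x-25/2y-15=0] ∩ [|B−(18, 6)|²=29]]
   so B = (23, 8)

B = (23, 8)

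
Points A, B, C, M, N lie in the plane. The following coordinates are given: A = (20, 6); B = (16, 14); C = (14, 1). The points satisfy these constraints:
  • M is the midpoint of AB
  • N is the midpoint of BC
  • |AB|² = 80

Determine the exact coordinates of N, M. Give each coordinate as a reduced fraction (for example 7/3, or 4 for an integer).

N = (15, 15/2)
M = (18, 10)

1. M_x = 18  [2·M = A+B = (20, 6)+(16, 14)]
2. M_y = 10  [2·M = A+B = (20, 6)+(16, 14)]
   so M = (18, 10)
3. N_x = 15  [2·N = B+C = (16, 14)+(14, 1)]
4. N_y = 15/2  [2·N = B+C = (16, 14)+(14, 1)]
   so N = (15, 15/2)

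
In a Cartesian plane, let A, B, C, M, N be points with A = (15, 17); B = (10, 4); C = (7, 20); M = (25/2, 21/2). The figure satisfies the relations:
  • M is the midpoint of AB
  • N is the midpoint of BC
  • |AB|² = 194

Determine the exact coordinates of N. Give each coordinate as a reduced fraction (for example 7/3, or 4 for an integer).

1. N_x = 17/2  [2·N = B+C = (10, 4)+(7, 20)]
2. N_y = 12  [2·N = B+C = (10, 4)+(7, 20)]
   so N = (17/2, 12)

N = (17/2, 12)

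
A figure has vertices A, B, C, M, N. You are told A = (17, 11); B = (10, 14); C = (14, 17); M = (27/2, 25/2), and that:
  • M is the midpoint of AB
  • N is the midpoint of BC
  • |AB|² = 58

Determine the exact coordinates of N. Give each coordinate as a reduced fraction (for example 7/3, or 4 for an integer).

1. N_x = 12  [2·N = B+C = (10, 14)+(14, 17)]
2. N_y = 31/2  [2·N = B+C = (10, 14)+(14, 17)]
   so N = (12, 31/2)

N = (12, 31/2)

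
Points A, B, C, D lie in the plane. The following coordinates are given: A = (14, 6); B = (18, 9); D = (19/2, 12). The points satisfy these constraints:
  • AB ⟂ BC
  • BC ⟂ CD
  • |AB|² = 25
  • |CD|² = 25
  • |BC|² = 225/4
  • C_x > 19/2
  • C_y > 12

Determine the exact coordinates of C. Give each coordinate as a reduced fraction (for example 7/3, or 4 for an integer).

1. C_x = 27/2  [[AB ⟂ BC ⇒ 4x+3y-99=0] ∩ [|C−(19/2, 12)|²=25]]
2. C_y = 15  [[AB ⟂ BC ⇒ 4x+3y-99=0] ∩ [|C−(19/2, 12)|²=25]]
   so C = (27/2, 15)

C = (27/2, 15)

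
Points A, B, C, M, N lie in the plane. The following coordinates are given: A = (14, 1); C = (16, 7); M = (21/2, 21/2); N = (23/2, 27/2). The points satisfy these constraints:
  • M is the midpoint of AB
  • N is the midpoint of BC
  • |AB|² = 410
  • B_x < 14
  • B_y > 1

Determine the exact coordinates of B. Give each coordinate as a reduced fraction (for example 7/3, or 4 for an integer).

B = (7, 20)

1. B_x = 7  [B = 2·M−A = 2·(21/2, 21/2)−(14, 1)]
2. B_y = 20  [B = 2·M−A = 2·(21/2, 21/2)−(14, 1)]
   so B = (7, 20)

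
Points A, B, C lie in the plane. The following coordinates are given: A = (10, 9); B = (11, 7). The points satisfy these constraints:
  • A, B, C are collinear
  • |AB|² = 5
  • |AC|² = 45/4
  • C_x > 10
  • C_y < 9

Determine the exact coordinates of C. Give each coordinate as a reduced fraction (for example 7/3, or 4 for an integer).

C = (23/2, 6)

1. C_x = 23/2  [[A, B, C are collinear ⇒ 2x+1y-29=0] ∩ [|C−(10, 9)|²=45/4]]
2. C_y = 6  [[A, B, C are collinear ⇒ 2x+1y-29=0] ∩ [|C−(10, 9)|²=45/4]]
   so C = (23/2, 6)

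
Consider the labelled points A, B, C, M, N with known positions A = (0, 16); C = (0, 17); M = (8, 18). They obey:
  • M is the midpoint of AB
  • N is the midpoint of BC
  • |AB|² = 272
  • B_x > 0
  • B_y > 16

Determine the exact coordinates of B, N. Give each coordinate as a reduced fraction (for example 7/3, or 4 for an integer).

1. B_x = 16  [B = 2·M−A = 2·(8, 18)−(0, 16)]
2. B_y = 20  [B = 2·M−A = 2·(8, 18)−(0, 16)]
   so B = (16, 20)
3. N_x = 8  [2·N = B+C = (16, 20)+(0, 17)]
4. N_y = 37/2  [2·N = B+C = (16, 20)+(0, 17)]
   so N = (8, 37/2)

B = (16, 20)
N = (8, 37/2)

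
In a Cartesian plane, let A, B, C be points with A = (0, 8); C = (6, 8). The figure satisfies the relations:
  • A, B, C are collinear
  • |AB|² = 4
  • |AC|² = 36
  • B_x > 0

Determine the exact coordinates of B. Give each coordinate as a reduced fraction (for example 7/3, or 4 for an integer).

B = (2, 8)

1. B_x = 2  [[A, B, C are collinear ⇒ -6y+48=0] ∩ [|B−(0, 8)|²=4]]
2. B_y = 8  [[A, B, C are collinear ⇒ -6y+48=0] ∩ [|B−(0, 8)|²=4]]
   so B = (2, 8)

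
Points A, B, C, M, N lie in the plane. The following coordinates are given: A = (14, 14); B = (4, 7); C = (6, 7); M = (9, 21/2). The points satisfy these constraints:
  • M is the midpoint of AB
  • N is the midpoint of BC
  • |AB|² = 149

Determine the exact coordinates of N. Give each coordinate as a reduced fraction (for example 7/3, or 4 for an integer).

N = (5, 7)

1. N_x = 5  [2·N = B+C = (4, 7)+(6, 7)]
2. N_y = 7  [2·N = B+C = (4, 7)+(6, 7)]
   so N = (5, 7)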